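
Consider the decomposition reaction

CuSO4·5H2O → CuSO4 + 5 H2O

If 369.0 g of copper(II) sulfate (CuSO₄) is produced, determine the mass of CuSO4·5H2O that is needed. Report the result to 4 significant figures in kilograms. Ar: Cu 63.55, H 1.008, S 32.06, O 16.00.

0.5773 kg

M(CuSO4) = 63.55 + 32.06 + 4(16.00) = 159.61 g/mol.
M(CuSO4·5H2O) = 63.55 + 32.06 + 9(16.00) + 10(1.008) = 249.69 g/mol.
n(CuSO4) = 369.00 g / 159.61 g/mol = 2.3119 mol.
From the equation the CuSO4:CuSO4·5H2O mole ratio is 1:1, so n(CuSO4·5H2O) = 2.3119 × 1/1 = 2.3119 mol.
Mass of CuSO4·5H2O = 2.3119 mol × 249.69 g/mol = 577.25 g.
Converting to kg: 577.25 g = 0.5773 kg.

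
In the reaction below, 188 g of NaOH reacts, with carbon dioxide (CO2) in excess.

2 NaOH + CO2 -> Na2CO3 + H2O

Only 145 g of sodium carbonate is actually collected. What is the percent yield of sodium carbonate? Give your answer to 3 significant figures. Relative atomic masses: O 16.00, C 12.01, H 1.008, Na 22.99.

M(NaOH) = 22.99 + 16.00 + 1.008 = 39.998 g/mol.
M(Na2CO3) = 2(22.99) + 12.01 + 3(16.00) = 105.99 g/mol.
n(NaOH) = 188.0 g / 39.998 g/mol = 4.700 mol.
From the equation the NaOH:Na2CO3 mole ratio is 2:1, so n(Na2CO3) = 4.700 × 1/2 = 2.350 mol.
Mass of Na2CO3 = 2.350 mol × 105.99 g/mol = 249.1 g.
This is the theoretical yield. Percent yield = 145 g / 249.1 g × 100% = 58.21%.

58.2 %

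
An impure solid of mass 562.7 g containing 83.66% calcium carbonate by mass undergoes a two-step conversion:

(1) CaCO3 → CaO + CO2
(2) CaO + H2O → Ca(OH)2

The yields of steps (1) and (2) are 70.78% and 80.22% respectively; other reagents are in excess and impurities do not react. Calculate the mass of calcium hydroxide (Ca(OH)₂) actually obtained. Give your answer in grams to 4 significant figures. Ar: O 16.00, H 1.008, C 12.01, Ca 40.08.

Pure CaCO3 = 562.7 × 0.8366 = 470.75 g.
M(CaCO3) = 40.08 + 12.01 + 3(16.00) = 100.09 g/mol.
M(Ca(OH)2) = 40.08 + 2(16.00) + 2(1.008) = 74.096 g/mol.
n(CaCO3) = 470.75 / 100.09 = 4.7033 mol.
Step 1 (CaCO3:CaO = 1:1): theoretical n(CaO) = 4.7033 mol; at 70.78% yield, n(CaO) = 3.3290 mol.
Step 2 (CaO:Ca(OH)2 = 1:1): theoretical n(Ca(OH)2) = 3.3290 mol, so theoretical mass = 3.3290 × 74.096 = 246.67 g.
At 80.22% yield, actual mass of Ca(OH)2 = 246.67 × 0.8022 = 197.88 g.

197.9 g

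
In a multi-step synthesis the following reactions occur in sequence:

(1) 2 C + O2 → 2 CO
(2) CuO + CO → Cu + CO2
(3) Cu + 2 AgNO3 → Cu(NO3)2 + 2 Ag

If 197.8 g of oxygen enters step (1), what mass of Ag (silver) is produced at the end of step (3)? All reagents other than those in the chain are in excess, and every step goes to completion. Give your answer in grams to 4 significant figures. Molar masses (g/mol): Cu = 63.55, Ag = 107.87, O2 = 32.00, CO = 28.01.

2667 g

n(O2) = 197.8 / 32.00 = 6.1813 mol.
Reaction (1): O2→CO ratio 1:2 ⇒ n(CO) = 12.363 mol.
Reaction (2): CO→Cu ratio 1:1 ⇒ n(Cu) = 12.363 mol.
Reaction (3): Cu→Ag ratio 1:2 ⇒ n(Ag) = 24.725 mol.
Mass of Ag = 24.725 × 107.87 = 2667.1 g.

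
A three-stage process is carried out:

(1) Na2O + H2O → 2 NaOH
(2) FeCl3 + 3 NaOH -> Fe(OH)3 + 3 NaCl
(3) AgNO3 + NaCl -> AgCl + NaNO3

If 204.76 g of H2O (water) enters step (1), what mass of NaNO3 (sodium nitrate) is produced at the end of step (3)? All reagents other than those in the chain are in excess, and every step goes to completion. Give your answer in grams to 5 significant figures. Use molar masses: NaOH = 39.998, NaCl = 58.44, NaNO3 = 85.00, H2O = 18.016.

1932.1 g

n(H2O) = 204.76 / 18.016 = 11.3655 mol.
Reaction (1): H2O→NaOH ratio 1:2 ⇒ n(NaOH) = 22.7309 mol.
Reaction (2): NaOH→NaCl ratio 3:3 ⇒ n(NaCl) = 22.7309 mol.
Reaction (3): NaCl→NaNO3 ratio 1:1 ⇒ n(NaNO3) = 22.7309 mol.
Mass of NaNO3 = 22.7309 × 85.00 = 1932.13 g.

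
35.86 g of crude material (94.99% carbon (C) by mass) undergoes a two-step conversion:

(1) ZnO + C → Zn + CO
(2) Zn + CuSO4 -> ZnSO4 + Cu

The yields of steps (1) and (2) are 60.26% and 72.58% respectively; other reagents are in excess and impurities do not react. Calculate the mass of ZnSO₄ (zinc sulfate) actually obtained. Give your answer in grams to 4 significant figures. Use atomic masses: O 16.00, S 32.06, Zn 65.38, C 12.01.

Pure C = 35.86 × 0.9499 = 34.063 g.
M(C) = 12.01 g/mol.
M(ZnSO4) = 65.38 + 32.06 + 4(16.00) = 161.44 g/mol.
n(C) = 34.063 / 12.01 = 2.8363 mol.
Step 1 (C:Zn = 1:1): theoretical n(Zn) = 2.8363 mol; at 60.26% yield, n(Zn) = 1.7091 mol.
Step 2 (Zn:ZnSO4 = 1:1): theoretical n(ZnSO4) = 1.7091 mol, so theoretical mass = 1.7091 × 161.44 = 275.92 g.
At 72.58% yield, actual mass of ZnSO4 = 275.92 × 0.7258 = 200.26 g.

200.3 g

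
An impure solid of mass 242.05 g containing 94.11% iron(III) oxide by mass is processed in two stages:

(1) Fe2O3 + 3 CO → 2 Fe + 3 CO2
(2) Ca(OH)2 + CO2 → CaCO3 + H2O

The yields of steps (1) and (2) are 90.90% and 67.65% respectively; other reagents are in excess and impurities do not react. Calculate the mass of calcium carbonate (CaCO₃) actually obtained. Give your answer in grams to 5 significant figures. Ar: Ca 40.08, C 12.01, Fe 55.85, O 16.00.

263.38 g

Pure Fe2O3 = 242.05 × 0.9411 = 227.793 g.
M(Fe2O3) = 2(55.85) + 3(16.00) = 159.70 g/mol.
M(CaCO3) = 40.08 + 12.01 + 3(16.00) = 100.09 g/mol.
n(Fe2O3) = 227.793 / 159.70 = 1.42638 mol.
Step 1 (Fe2O3:CO2 = 1:3): theoretical n(CO2) = 4.27915 mol; at 90.90% yield, n(CO2) = 3.88974 mol.
Step 2 (CO2:CaCO3 = 1:1): theoretical n(CaCO3) = 3.88974 mol, so theoretical mass = 3.88974 × 100.09 = 389.325 g.
At 67.65% yield, actual mass of CaCO3 = 389.325 × 0.6765 = 263.378 g.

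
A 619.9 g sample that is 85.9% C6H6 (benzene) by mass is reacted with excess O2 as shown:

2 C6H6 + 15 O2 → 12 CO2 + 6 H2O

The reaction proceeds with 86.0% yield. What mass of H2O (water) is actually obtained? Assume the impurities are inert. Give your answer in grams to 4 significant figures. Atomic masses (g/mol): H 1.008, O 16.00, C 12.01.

Pure C6H6 available = 619.9 g × 0.859 = 532.49 g.
M(C6H6) = 6(12.01) + 6(1.008) = 78.108 g/mol.
M(H2O) = 2(1.008) + 16.00 = 18.016 g/mol.
n(C6H6) = 532.49 g / 78.108 g/mol = 6.8174 mol.
From the equation the C6H6:H2O mole ratio is 2:6, so n(H2O) = 6.8174 × 6/2 = 20.452 mol.
Mass of H2O = 20.452 mol × 18.016 g/mol = 368.47 g.
Actual mass collected = 368.47 g × 0.860 = 316.88 g.

316.9 g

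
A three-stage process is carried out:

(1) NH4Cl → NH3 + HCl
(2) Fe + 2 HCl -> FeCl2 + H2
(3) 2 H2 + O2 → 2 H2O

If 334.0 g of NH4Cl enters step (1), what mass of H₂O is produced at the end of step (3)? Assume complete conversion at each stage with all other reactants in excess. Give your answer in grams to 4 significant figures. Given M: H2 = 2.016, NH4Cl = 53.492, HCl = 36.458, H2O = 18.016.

56.25 g

n(NH4Cl) = 334.0 / 53.492 = 6.2439 mol.
Reaction (1): NH4Cl→HCl ratio 1:1 ⇒ n(HCl) = 6.2439 mol.
Reaction (2): HCl→H2 ratio 2:1 ⇒ n(H2) = 3.1220 mol.
Reaction (3): H2→H2O ratio 2:2 ⇒ n(H2O) = 3.1220 mol.
Mass of H2O = 3.1220 × 18.016 = 56.245 g.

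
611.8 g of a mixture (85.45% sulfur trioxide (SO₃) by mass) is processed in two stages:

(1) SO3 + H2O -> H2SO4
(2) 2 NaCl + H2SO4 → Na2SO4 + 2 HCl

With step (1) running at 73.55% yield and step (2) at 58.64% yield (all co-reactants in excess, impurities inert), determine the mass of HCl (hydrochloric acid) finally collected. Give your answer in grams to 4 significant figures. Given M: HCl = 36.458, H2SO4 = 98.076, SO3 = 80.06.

205.4 g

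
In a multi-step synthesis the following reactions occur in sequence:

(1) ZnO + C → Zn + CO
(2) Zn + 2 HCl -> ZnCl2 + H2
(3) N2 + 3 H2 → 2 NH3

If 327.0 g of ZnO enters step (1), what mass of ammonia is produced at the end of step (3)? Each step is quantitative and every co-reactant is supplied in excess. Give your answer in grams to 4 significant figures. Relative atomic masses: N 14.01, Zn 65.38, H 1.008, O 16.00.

45.63 g

M(ZnO) = 65.38 + 16.00 = 81.38 g/mol.
M(NH3) = 14.01 + 3(1.008) = 17.034 g/mol.
n(ZnO) = 327.0 / 81.38 = 4.0182 mol.
Reaction (1): ZnO→Zn ratio 1:1 ⇒ n(Zn) = 4.0182 mol.
Reaction (2): Zn→H2 ratio 1:1 ⇒ n(H2) = 4.0182 mol.
Reaction (3): H2→NH3 ratio 3:2 ⇒ n(NH3) = 2.6788 mol.
Mass of NH3 = 2.6788 × 17.034 = 45.631 g.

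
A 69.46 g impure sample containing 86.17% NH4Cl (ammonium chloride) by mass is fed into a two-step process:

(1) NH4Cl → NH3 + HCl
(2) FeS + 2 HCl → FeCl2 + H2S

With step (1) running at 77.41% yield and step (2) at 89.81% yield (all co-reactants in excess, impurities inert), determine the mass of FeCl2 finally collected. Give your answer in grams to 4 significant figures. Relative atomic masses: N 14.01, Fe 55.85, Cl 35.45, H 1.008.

Pure NH4Cl = 69.46 × 0.8617 = 59.854 g.
M(NH4Cl) = 14.01 + 4(1.008) + 35.45 = 53.492 g/mol.
M(FeCl2) = 55.85 + 2(35.45) = 126.75 g/mol.
n(NH4Cl) = 59.854 / 53.492 = 1.1189 mol.
Step 1 (NH4Cl:HCl = 1:1): theoretical n(HCl) = 1.1189 mol; at 77.41% yield, n(HCl) = 0.86616 mol.
Step 2 (HCl:FeCl2 = 2:1): theoretical n(FeCl2) = 0.43308 mol, so theoretical mass = 0.43308 × 126.75 = 54.893 g.
At 89.81% yield, actual mass of FeCl2 = 54.893 × 0.8981 = 49.299 g.

49.30 g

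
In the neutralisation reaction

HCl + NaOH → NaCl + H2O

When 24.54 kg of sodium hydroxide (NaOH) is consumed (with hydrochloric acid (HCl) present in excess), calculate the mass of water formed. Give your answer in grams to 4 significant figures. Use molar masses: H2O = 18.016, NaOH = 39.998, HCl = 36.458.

11050 g

Convert: 24.54 kg = 24540 g.
n(NaOH) = 24540 g / 39.998 g/mol = 613.53 mol.
From the equation the NaOH:H2O mole ratio is 1:1, so n(H2O) = 613.53 × 1/1 = 613.53 mol.
Mass of H2O = 613.53 mol × 18.016 g/mol = 11053 g.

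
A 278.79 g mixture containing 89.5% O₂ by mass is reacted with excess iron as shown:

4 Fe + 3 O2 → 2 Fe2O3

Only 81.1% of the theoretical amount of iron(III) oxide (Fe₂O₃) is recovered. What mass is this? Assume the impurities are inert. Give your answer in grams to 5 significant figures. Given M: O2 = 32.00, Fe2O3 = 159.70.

673.26 g

Pure O2 available = 278.79 g × 0.895 = 249.517 g.
n(O2) = 249.517 g / 32.00 g/mol = 7.79741 mol.
From the equation the O2:Fe2O3 mole ratio is 3:2, so n(Fe2O3) = 7.79741 × 2/3 = 5.19827 mol.
Mass of Fe2O3 = 5.19827 mol × 159.70 g/mol = 830.164 g.
Actual mass collected = 830.164 g × 0.811 = 673.263 g.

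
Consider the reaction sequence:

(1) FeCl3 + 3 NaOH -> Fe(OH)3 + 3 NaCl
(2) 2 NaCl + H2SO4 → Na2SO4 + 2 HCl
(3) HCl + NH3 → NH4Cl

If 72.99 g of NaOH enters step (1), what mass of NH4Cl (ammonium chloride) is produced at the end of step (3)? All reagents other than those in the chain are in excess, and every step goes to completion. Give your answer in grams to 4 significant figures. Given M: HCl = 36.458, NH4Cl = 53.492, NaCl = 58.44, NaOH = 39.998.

97.61 g

n(NaOH) = 72.99 / 39.998 = 1.8248 mol.
Reaction (1): NaOH→NaCl ratio 3:3 ⇒ n(NaCl) = 1.8248 mol.
Reaction (2): NaCl→HCl ratio 2:2 ⇒ n(HCl) = 1.8248 mol.
Reaction (3): HCl→NH4Cl ratio 1:1 ⇒ n(NH4Cl) = 1.8248 mol.
Mass of NH4Cl = 1.8248 × 53.492 = 97.614 g.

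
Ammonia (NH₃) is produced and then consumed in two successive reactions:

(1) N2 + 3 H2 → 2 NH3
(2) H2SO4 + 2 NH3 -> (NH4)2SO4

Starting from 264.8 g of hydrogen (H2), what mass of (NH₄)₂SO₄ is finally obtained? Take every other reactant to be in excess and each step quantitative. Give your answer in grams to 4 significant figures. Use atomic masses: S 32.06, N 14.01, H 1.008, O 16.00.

M(H2) = 2(1.008) = 2.016 g/mol.
M((NH4)2SO4) = 2(14.01) + 8(1.008) + 32.06 + 4(16.00) = 132.144 g/mol.
n(H2) = 264.80 / 2.016 = 131.35 mol.
Step 1 gives a 3:2 ratio of H2 to NH3, so n(NH3) = 87.566 mol.
In step 2 the NH3:(NH4)2SO4 ratio is 2:1, so n((NH4)2SO4) = 43.783 mol.
Mass of (NH4)2SO4 = 43.783 × 132.144 = 5785.7 g.

5786 g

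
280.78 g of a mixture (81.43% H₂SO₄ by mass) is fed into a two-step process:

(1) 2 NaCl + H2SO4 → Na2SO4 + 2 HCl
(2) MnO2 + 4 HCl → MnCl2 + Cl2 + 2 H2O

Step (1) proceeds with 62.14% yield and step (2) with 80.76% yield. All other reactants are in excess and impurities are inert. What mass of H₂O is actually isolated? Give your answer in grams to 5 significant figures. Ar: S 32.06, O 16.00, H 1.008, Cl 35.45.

Pure H2SO4 = 280.78 × 0.8143 = 228.639 g.
M(H2SO4) = 2(1.008) + 32.06 + 4(16.00) = 98.076 g/mol.
M(H2O) = 2(1.008) + 16.00 = 18.016 g/mol.
n(H2SO4) = 228.639 / 98.076 = 2.33124 mol.
Step 1 (H2SO4:HCl = 1:2): theoretical n(HCl) = 4.66249 mol; at 62.14% yield, n(HCl) = 2.89727 mol.
Step 2 (HCl:H2O = 4:2): theoretical n(H2O) = 1.44864 mol, so theoretical mass = 1.44864 × 18.016 = 26.0986 g.
At 80.76% yield, actual mass of H2O = 26.0986 × 0.8076 = 21.0772 g.

21.077 g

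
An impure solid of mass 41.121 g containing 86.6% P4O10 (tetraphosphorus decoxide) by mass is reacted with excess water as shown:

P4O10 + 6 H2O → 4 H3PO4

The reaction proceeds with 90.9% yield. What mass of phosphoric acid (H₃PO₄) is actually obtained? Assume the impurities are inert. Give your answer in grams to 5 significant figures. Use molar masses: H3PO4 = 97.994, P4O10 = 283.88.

Pure P4O10 available = 41.121 g × 0.866 = 35.6108 g.
n(P4O10) = 35.6108 g / 283.88 g/mol = 0.125443 mol.
From the equation the P4O10:H3PO4 mole ratio is 1:4, so n(H3PO4) = 0.125443 × 4/1 = 0.501772 mol.
Mass of H3PO4 = 0.501772 mol × 97.994 g/mol = 49.1707 g.
Actual mass collected = 49.1707 g × 0.909 = 44.6962 g.

44.696 g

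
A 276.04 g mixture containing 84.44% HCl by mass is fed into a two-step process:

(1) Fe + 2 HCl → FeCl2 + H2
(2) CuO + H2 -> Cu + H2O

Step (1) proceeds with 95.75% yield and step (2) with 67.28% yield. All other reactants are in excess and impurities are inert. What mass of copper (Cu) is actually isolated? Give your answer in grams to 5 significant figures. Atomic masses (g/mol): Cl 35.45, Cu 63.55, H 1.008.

130.87 g

Pure HCl = 276.04 × 0.8444 = 233.088 g.
M(HCl) = 1.008 + 35.45 = 36.458 g/mol.
M(Cu) = 63.55 g/mol.
n(HCl) = 233.088 / 36.458 = 6.39333 mol.
Step 1 (HCl:H2 = 2:1): theoretical n(H2) = 3.19667 mol; at 95.75% yield, n(H2) = 3.06081 mol.
Step 2 (H2:Cu = 1:1): theoretical n(Cu) = 3.06081 mol, so theoretical mass = 3.06081 × 63.55 = 194.514 g.
At 67.28% yield, actual mass of Cu = 194.514 × 0.6728 = 130.869 g.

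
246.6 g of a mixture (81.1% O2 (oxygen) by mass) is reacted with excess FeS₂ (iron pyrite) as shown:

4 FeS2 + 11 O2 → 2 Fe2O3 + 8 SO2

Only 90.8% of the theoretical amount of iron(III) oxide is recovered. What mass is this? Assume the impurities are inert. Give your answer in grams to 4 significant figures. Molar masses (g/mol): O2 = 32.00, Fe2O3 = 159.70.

164.8 g

Pure O2 available = 246.6 g × 0.811 = 199.99 g.
n(O2) = 199.99 g / 32.00 g/mol = 6.2498 mol.
From the equation the O2:Fe2O3 mole ratio is 11:2, so n(Fe2O3) = 6.2498 × 2/11 = 1.1363 mol.
Mass of Fe2O3 = 1.1363 mol × 159.70 g/mol = 181.47 g.
Actual mass collected = 181.47 g × 0.908 = 164.78 g.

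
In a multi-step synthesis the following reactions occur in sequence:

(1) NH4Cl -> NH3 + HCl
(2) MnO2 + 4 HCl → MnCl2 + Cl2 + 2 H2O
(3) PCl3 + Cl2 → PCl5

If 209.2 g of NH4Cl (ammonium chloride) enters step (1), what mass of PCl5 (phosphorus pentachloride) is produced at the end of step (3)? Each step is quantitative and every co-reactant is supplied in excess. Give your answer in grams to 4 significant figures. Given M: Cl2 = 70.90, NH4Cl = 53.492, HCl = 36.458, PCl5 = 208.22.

203.6 g

n(NH4Cl) = 209.2 / 53.492 = 3.9109 mol.
Reaction (1): NH4Cl→HCl ratio 1:1 ⇒ n(HCl) = 3.9109 mol.
Reaction (2): HCl→Cl2 ratio 4:1 ⇒ n(Cl2) = 0.97772 mol.
Reaction (3): Cl2→PCl5 ratio 1:1 ⇒ n(PCl5) = 0.97772 mol.
Mass of PCl5 = 0.97772 × 208.22 = 203.58 g.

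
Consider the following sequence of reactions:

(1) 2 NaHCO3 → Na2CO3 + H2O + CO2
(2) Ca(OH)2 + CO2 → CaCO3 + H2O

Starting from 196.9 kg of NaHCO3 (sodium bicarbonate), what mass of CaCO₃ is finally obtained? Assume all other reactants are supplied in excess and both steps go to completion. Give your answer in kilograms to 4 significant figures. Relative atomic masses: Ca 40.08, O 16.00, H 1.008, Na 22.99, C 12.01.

M(NaHCO3) = 22.99 + 1.008 + 12.01 + 3(16.00) = 84.008 g/mol.
M(CaCO3) = 40.08 + 12.01 + 3(16.00) = 100.09 g/mol.
196.9 kg = 196900 g.
n(NaHCO3) = 196900 / 84.008 = 2343.8 mol.
Step 1 gives a 2:1 ratio of NaHCO3 to CO2, so n(CO2) = 1171.9 mol.
In step 2 the CO2:CaCO3 ratio is 1:1, so n(CaCO3) = 1171.9 mol.
Mass of CaCO3 = 1171.9 × 100.09 = 117300 g = 117.3 kg.

117.3 kg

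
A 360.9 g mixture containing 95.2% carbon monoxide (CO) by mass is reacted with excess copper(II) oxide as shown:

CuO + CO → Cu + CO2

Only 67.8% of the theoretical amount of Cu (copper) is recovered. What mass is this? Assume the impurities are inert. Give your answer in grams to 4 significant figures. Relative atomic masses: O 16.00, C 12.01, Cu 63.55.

Pure CO available = 360.9 g × 0.952 = 343.58 g.
M(CO) = 12.01 + 16.00 = 28.01 g/mol.
M(Cu) = 63.55 g/mol.
n(CO) = 343.58 g / 28.01 g/mol = 12.266 mol.
From the equation the CO:Cu mole ratio is 1:1, so n(Cu) = 12.266 × 1/1 = 12.266 mol.
Mass of Cu = 12.266 mol × 63.55 g/mol = 779.52 g.
Actual mass collected = 779.52 g × 0.678 = 528.51 g.

528.5 g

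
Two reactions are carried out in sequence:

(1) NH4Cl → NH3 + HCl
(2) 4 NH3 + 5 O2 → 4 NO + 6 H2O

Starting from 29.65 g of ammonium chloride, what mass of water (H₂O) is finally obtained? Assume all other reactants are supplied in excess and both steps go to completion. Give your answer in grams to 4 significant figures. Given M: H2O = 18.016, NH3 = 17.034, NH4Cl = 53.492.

14.98 g

n(NH4Cl) = 29.650 / 53.492 = 0.55429 mol.
Step 1 gives a 1:1 ratio of NH4Cl to NH3, so n(NH3) = 0.55429 mol.
In step 2 the NH3:H2O ratio is 4:6, so n(H2O) = 0.83143 mol.
Mass of H2O = 0.83143 × 18.016 = 14.979 g.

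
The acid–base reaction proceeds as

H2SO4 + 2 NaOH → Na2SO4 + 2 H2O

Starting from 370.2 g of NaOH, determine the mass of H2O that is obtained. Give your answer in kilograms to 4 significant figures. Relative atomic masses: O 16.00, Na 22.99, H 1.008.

M(NaOH) = 22.99 + 16.00 + 1.008 = 39.998 g/mol.
M(H2O) = 2(1.008) + 16.00 = 18.016 g/mol.
n(NaOH) = 370.20 g / 39.998 g/mol = 9.2555 mol.
From the equation the NaOH:H2O mole ratio is 2:2, so n(H2O) = 9.2555 × 2/2 = 9.2555 mol.
Mass of H2O = 9.2555 mol × 18.016 g/mol = 166.75 g.
Converting to kg: 166.75 g = 0.1667 kg.

0.1667 kg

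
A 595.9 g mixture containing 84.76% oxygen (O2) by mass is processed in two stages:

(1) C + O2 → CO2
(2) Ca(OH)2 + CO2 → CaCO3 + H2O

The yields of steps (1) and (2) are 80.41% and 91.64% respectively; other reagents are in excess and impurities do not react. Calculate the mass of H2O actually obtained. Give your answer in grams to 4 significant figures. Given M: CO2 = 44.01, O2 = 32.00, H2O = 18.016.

Pure O2 = 595.9 × 0.8476 = 505.08 g.
n(O2) = 505.08 / 32.00 = 15.784 mol.
Step 1 (O2:CO2 = 1:1): theoretical n(CO2) = 15.784 mol; at 80.41% yield, n(CO2) = 12.692 mol.
Step 2 (CO2:H2O = 1:1): theoretical n(H2O) = 12.692 mol, so theoretical mass = 12.692 × 18.016 = 228.66 g.
At 91.64% yield, actual mass of H2O = 228.66 × 0.9164 = 209.54 g.

209.5 g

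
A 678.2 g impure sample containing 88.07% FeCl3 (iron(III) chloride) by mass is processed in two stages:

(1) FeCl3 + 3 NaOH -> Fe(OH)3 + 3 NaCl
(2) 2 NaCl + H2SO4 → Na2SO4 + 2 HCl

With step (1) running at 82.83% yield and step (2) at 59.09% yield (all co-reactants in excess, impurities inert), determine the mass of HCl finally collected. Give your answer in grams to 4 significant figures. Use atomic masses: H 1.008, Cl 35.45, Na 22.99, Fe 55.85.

Pure FeCl3 = 678.2 × 0.8807 = 597.29 g.
M(FeCl3) = 55.85 + 3(35.45) = 162.20 g/mol.
M(HCl) = 1.008 + 35.45 = 36.458 g/mol.
n(FeCl3) = 597.29 / 162.20 = 3.6824 mol.
Step 1 (FeCl3:NaCl = 1:3): theoretical n(NaCl) = 11.047 mol; at 82.83% yield, n(NaCl) = 9.1505 mol.
Step 2 (NaCl:HCl = 2:2): theoretical n(HCl) = 9.1505 mol, so theoretical mass = 9.1505 × 36.458 = 333.61 g.
At 59.09% yield, actual mass of HCl = 333.61 × 0.5909 = 197.13 g.

197.1 g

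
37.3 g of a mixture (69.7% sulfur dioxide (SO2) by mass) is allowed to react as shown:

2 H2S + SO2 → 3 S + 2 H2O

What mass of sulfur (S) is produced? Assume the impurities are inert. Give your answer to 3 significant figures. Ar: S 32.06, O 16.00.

39.0 g

Mass of pure SO2 = 37.3 g × 0.697 = 26.00 g.
M(SO2) = 32.06 + 2(16.00) = 64.06 g/mol.
M(S) = 32.06 g/mol.
n(SO2) = 26.00 g / 64.06 g/mol = 0.4058 mol.
From the equation the SO2:S mole ratio is 1:3, so n(S) = 0.4058 × 3/1 = 1.218 mol.
Mass of S = 1.218 mol × 32.06 g/mol = 39.03 g.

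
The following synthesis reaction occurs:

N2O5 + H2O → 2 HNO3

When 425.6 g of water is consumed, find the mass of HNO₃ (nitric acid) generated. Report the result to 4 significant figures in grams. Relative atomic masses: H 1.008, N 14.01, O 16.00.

M(H2O) = 2(1.008) + 16.00 = 18.016 g/mol.
M(HNO3) = 1.008 + 14.01 + 3(16.00) = 63.018 g/mol.
n(H2O) = 425.60 g / 18.016 g/mol = 23.623 mol.
From the equation the H2O:HNO3 mole ratio is 1:2, so n(HNO3) = 23.623 × 2/1 = 47.247 mol.
Mass of HNO3 = 47.247 mol × 63.018 g/mol = 2977.4 g.

2977 g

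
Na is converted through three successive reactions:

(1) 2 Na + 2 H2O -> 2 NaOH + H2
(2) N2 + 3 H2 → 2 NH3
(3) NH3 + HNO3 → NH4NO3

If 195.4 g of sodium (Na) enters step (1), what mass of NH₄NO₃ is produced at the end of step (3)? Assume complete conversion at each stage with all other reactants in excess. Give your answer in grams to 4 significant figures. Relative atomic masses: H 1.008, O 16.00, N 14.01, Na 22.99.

M(Na) = 22.99 g/mol.
M(NH4NO3) = 2(14.01) + 4(1.008) + 3(16.00) = 80.052 g/mol.
n(Na) = 195.4 / 22.99 = 8.4993 mol.
Reaction (1): Na→H2 ratio 2:1 ⇒ n(H2) = 4.2497 mol.
Reaction (2): H2→NH3 ratio 3:2 ⇒ n(NH3) = 2.8331 mol.
Reaction (3): NH3→NH4NO3 ratio 1:1 ⇒ n(NH4NO3) = 2.8331 mol.
Mass of NH4NO3 = 2.8331 × 80.052 = 226.80 g.

226.8 g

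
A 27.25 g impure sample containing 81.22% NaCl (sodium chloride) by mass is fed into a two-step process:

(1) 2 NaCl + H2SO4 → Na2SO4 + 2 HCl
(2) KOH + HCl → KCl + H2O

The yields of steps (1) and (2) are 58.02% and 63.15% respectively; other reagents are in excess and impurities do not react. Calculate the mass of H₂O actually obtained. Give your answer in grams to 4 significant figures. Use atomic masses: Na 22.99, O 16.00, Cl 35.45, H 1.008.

2.500 g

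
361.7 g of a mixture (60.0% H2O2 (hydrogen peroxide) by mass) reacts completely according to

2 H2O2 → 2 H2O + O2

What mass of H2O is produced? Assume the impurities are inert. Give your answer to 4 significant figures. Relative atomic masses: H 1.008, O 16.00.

Mass of pure H2O2 = 361.7 g × 0.600 = 217.02 g.
M(H2O2) = 2(1.008) + 2(16.00) = 34.016 g/mol.
M(H2O) = 2(1.008) + 16.00 = 18.016 g/mol.
n(H2O2) = 217.02 g / 34.016 g/mol = 6.3799 mol.
From the equation the H2O2:H2O mole ratio is 2:2, so n(H2O) = 6.3799 × 2/2 = 6.3799 mol.
Mass of H2O = 6.3799 mol × 18.016 g/mol = 114.94 g.

114.9 g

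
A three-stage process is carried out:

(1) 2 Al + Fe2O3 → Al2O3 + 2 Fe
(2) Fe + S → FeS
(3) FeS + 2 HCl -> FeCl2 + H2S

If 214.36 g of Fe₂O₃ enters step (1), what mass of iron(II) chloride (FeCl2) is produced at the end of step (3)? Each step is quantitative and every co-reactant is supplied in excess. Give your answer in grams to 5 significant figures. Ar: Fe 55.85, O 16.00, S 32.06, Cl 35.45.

M(Fe2O3) = 2(55.85) + 3(16.00) = 159.70 g/mol.
M(FeCl2) = 55.85 + 2(35.45) = 126.75 g/mol.
n(Fe2O3) = 214.36 / 159.70 = 1.34227 mol.
Reaction (1): Fe2O3→Fe ratio 1:2 ⇒ n(Fe) = 2.68453 mol.
Reaction (2): Fe→FeS ratio 1:1 ⇒ n(FeS) = 2.68453 mol.
Reaction (3): FeS→FeCl2 ratio 1:1 ⇒ n(FeCl2) = 2.68453 mol.
Mass of FeCl2 = 2.68453 × 126.75 = 340.265 g.

340.26 g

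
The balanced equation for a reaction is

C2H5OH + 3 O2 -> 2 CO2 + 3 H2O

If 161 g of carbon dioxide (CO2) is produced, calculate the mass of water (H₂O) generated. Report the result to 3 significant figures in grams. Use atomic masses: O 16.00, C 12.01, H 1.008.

M(CO2) = 12.01 + 2(16.00) = 44.01 g/mol.
M(H2O) = 2(1.008) + 16.00 = 18.016 g/mol.
n(CO2) = 161.0 g / 44.01 g/mol = 3.658 mol.
From the equation the CO2:H2O mole ratio is 2:3, so n(H2O) = 3.658 × 3/2 = 5.487 mol.
Mass of H2O = 5.487 mol × 18.016 g/mol = 98.86 g.

98.9 g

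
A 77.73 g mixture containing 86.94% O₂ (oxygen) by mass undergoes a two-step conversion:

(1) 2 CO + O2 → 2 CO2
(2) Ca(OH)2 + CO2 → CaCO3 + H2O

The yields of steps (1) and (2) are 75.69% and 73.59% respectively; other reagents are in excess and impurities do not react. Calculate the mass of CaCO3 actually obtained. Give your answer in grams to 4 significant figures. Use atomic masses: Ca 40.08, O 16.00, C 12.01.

235.5 g

Pure O2 = 77.73 × 0.8694 = 67.578 g.
M(O2) = 2(16.00) = 32.00 g/mol.
M(CaCO3) = 40.08 + 12.01 + 3(16.00) = 100.09 g/mol.
n(O2) = 67.578 / 32.00 = 2.1118 mol.
Step 1 (O2:CO2 = 1:2): theoretical n(CO2) = 4.2237 mol; at 75.69% yield, n(CO2) = 3.1969 mol.
Step 2 (CO2:CaCO3 = 1:1): theoretical n(CaCO3) = 3.1969 mol, so theoretical mass = 3.1969 × 100.09 = 319.98 g.
At 73.59% yield, actual mass of CaCO3 = 319.98 × 0.7359 = 235.47 g.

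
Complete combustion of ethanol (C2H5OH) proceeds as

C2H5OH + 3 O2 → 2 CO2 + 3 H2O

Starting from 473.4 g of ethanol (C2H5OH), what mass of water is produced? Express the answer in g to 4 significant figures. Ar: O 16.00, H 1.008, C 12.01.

M(C2H5OH) = 2(12.01) + 6(1.008) + 16.00 = 46.068 g/mol.
M(H2O) = 2(1.008) + 16.00 = 18.016 g/mol.
n(C2H5OH) = 473.40 g / 46.068 g/mol = 10.276 mol.
From the equation the C2H5OH:H2O mole ratio is 1:3, so n(H2O) = 10.276 × 3/1 = 30.828 mol.
Mass of H2O = 30.828 mol × 18.016 g/mol = 555.40 g.

555.4 g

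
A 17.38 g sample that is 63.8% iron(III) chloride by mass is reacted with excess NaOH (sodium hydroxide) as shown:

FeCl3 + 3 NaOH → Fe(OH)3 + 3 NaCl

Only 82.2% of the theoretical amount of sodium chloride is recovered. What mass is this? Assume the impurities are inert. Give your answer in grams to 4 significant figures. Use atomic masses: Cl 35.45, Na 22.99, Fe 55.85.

9.852 g

Pure FeCl3 available = 17.38 g × 0.638 = 11.088 g.
M(FeCl3) = 55.85 + 3(35.45) = 162.20 g/mol.
M(NaCl) = 22.99 + 35.45 = 58.44 g/mol.
n(FeCl3) = 11.088 g / 162.20 g/mol = 0.068363 mol.
From the equation the FeCl3:NaCl mole ratio is 1:3, so n(NaCl) = 0.068363 × 3/1 = 0.20509 mol.
Mass of NaCl = 0.20509 mol × 58.44 g/mol = 11.985 g.
Actual mass collected = 11.985 g × 0.822 = 9.8520 g.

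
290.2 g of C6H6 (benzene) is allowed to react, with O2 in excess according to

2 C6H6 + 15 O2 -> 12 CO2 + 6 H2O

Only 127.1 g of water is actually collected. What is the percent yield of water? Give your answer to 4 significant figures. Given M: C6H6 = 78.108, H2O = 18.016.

n(C6H6) = 290.20 g / 78.108 g/mol = 3.7154 mol.
From the equation the C6H6:H2O mole ratio is 2:6, so n(H2O) = 3.7154 × 6/2 = 11.146 mol.
Mass of H2O = 11.146 mol × 18.016 g/mol = 200.81 g.
This is the theoretical yield. Percent yield = 127.1 g / 200.81 g × 100% = 63.294%.

63.29 %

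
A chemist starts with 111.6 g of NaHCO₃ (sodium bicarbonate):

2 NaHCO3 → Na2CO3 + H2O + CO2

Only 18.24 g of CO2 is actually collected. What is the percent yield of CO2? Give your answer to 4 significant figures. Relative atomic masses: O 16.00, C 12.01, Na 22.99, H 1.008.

M(NaHCO3) = 22.99 + 1.008 + 12.01 + 3(16.00) = 84.008 g/mol.
M(CO2) = 12.01 + 2(16.00) = 44.01 g/mol.
n(NaHCO3) = 111.60 g / 84.008 g/mol = 1.3284 mol.
From the equation the NaHCO3:CO2 mole ratio is 2:1, so n(CO2) = 1.3284 × 1/2 = 0.66422 mol.
Mass of CO2 = 0.66422 mol × 44.01 g/mol = 29.232 g.
This is the theoretical yield. Percent yield = 18.24 g / 29.232 g × 100% = 62.396%.

62.40 %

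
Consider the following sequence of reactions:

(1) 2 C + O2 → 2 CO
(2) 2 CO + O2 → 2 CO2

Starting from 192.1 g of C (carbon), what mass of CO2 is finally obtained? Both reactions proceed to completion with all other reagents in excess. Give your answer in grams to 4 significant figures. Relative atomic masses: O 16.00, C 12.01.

703.9 g

M(C) = 12.01 g/mol.
M(CO2) = 12.01 + 2(16.00) = 44.01 g/mol.
n(C) = 192.10 / 12.01 = 15.995 mol.
Step 1 gives a 2:2 ratio of C to CO, so n(CO) = 15.995 mol.
In step 2 the CO:CO2 ratio is 2:2, so n(CO2) = 15.995 mol.
Mass of CO2 = 15.995 × 44.01 = 703.94 g.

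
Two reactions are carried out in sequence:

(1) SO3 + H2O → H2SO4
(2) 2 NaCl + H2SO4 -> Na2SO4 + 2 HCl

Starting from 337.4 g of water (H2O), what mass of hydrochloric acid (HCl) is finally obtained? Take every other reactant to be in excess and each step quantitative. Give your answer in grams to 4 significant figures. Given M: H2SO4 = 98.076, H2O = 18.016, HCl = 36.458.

1366 g

n(H2O) = 337.40 / 18.016 = 18.728 mol.
Step 1 gives a 1:1 ratio of H2O to H2SO4, so n(H2SO4) = 18.728 mol.
In step 2 the H2SO4:HCl ratio is 1:2, so n(HCl) = 37.456 mol.
Mass of HCl = 37.456 × 36.458 = 1365.6 g.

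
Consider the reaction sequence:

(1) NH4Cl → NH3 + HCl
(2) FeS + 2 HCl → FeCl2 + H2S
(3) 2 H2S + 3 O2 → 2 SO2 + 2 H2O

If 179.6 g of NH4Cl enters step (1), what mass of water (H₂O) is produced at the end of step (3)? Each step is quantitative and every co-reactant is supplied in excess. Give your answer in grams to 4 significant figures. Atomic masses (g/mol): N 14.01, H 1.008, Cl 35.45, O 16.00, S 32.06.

30.24 g

M(NH4Cl) = 14.01 + 4(1.008) + 35.45 = 53.492 g/mol.
M(H2O) = 2(1.008) + 16.00 = 18.016 g/mol.
n(NH4Cl) = 179.6 / 53.492 = 3.3575 mol.
Reaction (1): NH4Cl→HCl ratio 1:1 ⇒ n(HCl) = 3.3575 mol.
Reaction (2): HCl→H2S ratio 2:1 ⇒ n(H2S) = 1.6788 mol.
Reaction (3): H2S→H2O ratio 2:2 ⇒ n(H2O) = 1.6788 mol.
Mass of H2O = 1.6788 × 18.016 = 30.244 g.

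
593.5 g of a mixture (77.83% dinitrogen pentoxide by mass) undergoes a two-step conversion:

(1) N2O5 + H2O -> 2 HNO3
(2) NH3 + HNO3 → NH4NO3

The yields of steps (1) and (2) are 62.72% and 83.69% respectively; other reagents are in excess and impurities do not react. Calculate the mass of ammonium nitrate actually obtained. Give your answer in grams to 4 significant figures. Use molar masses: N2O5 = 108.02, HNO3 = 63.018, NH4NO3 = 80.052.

359.4 g

Pure N2O5 = 593.5 × 0.7783 = 461.92 g.
n(N2O5) = 461.92 / 108.02 = 4.2763 mol.
Step 1 (N2O5:HNO3 = 1:2): theoretical n(HNO3) = 8.5525 mol; at 62.72% yield, n(HNO3) = 5.3641 mol.
Step 2 (HNO3:NH4NO3 = 1:1): theoretical n(NH4NO3) = 5.3641 mol, so theoretical mass = 5.3641 × 80.052 = 429.41 g.
At 83.69% yield, actual mass of NH4NO3 = 429.41 × 0.8369 = 359.37 g.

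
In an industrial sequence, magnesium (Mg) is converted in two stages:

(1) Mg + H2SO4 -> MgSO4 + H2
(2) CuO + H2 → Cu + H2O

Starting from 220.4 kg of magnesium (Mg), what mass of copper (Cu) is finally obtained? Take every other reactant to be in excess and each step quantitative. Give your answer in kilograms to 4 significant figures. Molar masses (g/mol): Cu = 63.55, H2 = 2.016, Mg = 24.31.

576.2 kg

220.4 kg = 220400 g.
n(Mg) = 220400 / 24.31 = 9066.2 mol.
Step 1 gives a 1:1 ratio of Mg to H2, so n(H2) = 9066.2 mol.
In step 2 the H2:Cu ratio is 1:1, so n(Cu) = 9066.2 mol.
Mass of Cu = 9066.2 × 63.55 = 576160 g = 576.2 kg.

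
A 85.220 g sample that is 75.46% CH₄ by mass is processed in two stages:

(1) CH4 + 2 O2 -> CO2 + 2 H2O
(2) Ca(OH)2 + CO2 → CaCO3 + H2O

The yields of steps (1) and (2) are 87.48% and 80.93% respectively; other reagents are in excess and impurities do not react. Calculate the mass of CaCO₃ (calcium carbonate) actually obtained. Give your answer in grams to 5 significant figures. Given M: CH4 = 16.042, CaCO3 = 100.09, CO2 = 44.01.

Pure CH4 = 85.220 × 0.7546 = 64.3070 g.
n(CH4) = 64.3070 / 16.042 = 4.00867 mol.
Step 1 (CH4:CO2 = 1:1): theoretical n(CO2) = 4.00867 mol; at 87.48% yield, n(CO2) = 3.50678 mol.
Step 2 (CO2:CaCO3 = 1:1): theoretical n(CaCO3) = 3.50678 mol, so theoretical mass = 3.50678 × 100.09 = 350.994 g.
At 80.93% yield, actual mass of CaCO3 = 350.994 × 0.8093 = 284.059 g.

284.06 g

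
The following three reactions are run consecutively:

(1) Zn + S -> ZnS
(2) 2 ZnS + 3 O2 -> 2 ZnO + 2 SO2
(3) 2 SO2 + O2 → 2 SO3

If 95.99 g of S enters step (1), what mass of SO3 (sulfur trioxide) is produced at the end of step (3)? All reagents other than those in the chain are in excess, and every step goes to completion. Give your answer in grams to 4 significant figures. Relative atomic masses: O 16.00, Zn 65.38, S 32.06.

M(S) = 32.06 g/mol.
M(SO3) = 32.06 + 3(16.00) = 80.06 g/mol.
n(S) = 95.99 / 32.06 = 2.9941 mol.
Reaction (1): S→ZnS ratio 1:1 ⇒ n(ZnS) = 2.9941 mol.
Reaction (2): ZnS→SO2 ratio 2:2 ⇒ n(SO2) = 2.9941 mol.
Reaction (3): SO2→SO3 ratio 2:2 ⇒ n(SO3) = 2.9941 mol.
Mass of SO3 = 2.9941 × 80.06 = 239.71 g.

239.7 g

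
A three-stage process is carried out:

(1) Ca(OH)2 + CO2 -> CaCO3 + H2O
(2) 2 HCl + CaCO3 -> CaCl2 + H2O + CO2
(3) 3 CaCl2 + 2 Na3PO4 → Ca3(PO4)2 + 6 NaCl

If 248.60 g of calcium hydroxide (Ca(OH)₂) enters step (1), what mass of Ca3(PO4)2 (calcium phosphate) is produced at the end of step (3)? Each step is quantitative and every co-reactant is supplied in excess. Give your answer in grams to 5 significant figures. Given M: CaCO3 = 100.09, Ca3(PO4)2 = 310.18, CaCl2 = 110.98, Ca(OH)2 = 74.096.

n(Ca(OH)2) = 248.60 / 74.096 = 3.35511 mol.
Reaction (1): Ca(OH)2→CaCO3 ratio 1:1 ⇒ n(CaCO3) = 3.35511 mol.
Reaction (2): CaCO3→CaCl2 ratio 1:1 ⇒ n(CaCl2) = 3.35511 mol.
Reaction (3): CaCl2→Ca3(PO4)2 ratio 3:1 ⇒ n(Ca3(PO4)2) = 1.11837 mol.
Mass of Ca3(PO4)2 = 1.11837 × 310.18 = 346.896 g.

346.90 g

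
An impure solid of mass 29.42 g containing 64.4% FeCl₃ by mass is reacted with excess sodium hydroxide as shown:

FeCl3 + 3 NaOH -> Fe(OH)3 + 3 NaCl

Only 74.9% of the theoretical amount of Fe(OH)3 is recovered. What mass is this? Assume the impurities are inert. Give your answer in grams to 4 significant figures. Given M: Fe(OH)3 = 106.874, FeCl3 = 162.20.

9.350 g

Pure FeCl3 available = 29.42 g × 0.644 = 18.946 g.
n(FeCl3) = 18.946 g / 162.20 g/mol = 0.11681 mol.
From the equation the FeCl3:Fe(OH)3 mole ratio is 1:1, so n(Fe(OH)3) = 0.11681 × 1/1 = 0.11681 mol.
Mass of Fe(OH)3 = 0.11681 mol × 106.874 g/mol = 12.484 g.
Actual mass collected = 12.484 g × 0.749 = 9.3504 g.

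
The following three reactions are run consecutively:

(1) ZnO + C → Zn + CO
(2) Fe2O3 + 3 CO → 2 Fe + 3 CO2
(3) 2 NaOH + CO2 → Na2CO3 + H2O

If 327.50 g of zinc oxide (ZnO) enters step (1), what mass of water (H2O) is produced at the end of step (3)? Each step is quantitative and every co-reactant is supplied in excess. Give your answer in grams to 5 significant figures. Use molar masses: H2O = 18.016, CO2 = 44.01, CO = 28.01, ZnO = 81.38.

n(ZnO) = 327.50 / 81.38 = 4.02433 mol.
Reaction (1): ZnO→CO ratio 1:1 ⇒ n(CO) = 4.02433 mol.
Reaction (2): CO→CO2 ratio 3:3 ⇒ n(CO2) = 4.02433 mol.
Reaction (3): CO2→H2O ratio 1:1 ⇒ n(H2O) = 4.02433 mol.
Mass of H2O = 4.02433 × 18.016 = 72.5023 g.

72.502 g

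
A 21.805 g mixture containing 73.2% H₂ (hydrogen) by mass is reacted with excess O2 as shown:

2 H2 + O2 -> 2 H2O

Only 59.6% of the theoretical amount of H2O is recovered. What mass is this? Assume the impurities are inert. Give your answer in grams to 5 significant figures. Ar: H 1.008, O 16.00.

Pure H2 available = 21.805 g × 0.732 = 15.9613 g.
M(H2) = 2(1.008) = 2.016 g/mol.
M(H2O) = 2(1.008) + 16.00 = 18.016 g/mol.
n(H2) = 15.9613 g / 2.016 g/mol = 7.91729 mol.
From the equation the H2:H2O mole ratio is 2:2, so n(H2O) = 7.91729 × 2/2 = 7.91729 mol.
Mass of H2O = 7.91729 mol × 18.016 g/mol = 142.638 g.
Actual mass collected = 142.638 g × 0.596 = 85.0122 g.

85.012 g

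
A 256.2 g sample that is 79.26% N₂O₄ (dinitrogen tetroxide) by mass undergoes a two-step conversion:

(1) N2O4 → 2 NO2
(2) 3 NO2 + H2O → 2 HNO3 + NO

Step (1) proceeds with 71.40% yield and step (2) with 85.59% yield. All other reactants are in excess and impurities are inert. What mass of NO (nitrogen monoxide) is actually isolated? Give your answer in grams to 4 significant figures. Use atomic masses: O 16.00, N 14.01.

Pure N2O4 = 256.2 × 0.7926 = 203.06 g.
M(N2O4) = 2(14.01) + 4(16.00) = 92.02 g/mol.
M(NO) = 14.01 + 16.00 = 30.01 g/mol.
n(N2O4) = 203.06 / 92.02 = 2.2067 mol.
Step 1 (N2O4:NO2 = 1:2): theoretical n(NO2) = 4.4135 mol; at 71.40% yield, n(NO2) = 3.1512 mol.
Step 2 (NO2:NO = 3:1): theoretical n(NO) = 1.0504 mol, so theoretical mass = 1.0504 × 30.01 = 31.523 g.
At 85.59% yield, actual mass of NO = 31.523 × 0.8559 = 26.980 g.

26.98 g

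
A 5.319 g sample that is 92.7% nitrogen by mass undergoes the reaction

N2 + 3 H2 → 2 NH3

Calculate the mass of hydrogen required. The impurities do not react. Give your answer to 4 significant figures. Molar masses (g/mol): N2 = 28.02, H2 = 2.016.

Mass of pure N2 = 5.319 g × 0.927 = 4.9307 g.
n(N2) = 4.9307 g / 28.02 g/mol = 0.17597 mol.
From the equation the N2:H2 mole ratio is 1:3, so n(H2) = 0.17597 × 3/1 = 0.52791 mol.
Mass of H2 = 0.52791 mol × 2.016 g/mol = 1.0643 g.

1.064 g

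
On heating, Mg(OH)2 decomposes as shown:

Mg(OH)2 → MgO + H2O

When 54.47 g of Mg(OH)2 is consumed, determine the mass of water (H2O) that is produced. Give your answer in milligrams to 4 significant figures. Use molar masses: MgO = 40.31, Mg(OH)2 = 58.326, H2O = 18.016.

16820 mg

n(Mg(OH)2) = 54.470 g / 58.326 g/mol = 0.93389 mol.
From the equation the Mg(OH)2:H2O mole ratio is 1:1, so n(H2O) = 0.93389 × 1/1 = 0.93389 mol.
Mass of H2O = 0.93389 mol × 18.016 g/mol = 16.825 g.
Converting to mg: 16.825 g = 16820 mg.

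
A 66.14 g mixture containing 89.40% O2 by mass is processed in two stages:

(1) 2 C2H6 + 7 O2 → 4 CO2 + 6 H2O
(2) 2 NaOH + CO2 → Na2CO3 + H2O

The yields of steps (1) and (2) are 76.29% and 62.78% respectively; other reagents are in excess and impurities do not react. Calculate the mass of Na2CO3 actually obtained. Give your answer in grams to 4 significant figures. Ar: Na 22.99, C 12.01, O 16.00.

Pure O2 = 66.14 × 0.8940 = 59.129 g.
M(O2) = 2(16.00) = 32.00 g/mol.
M(Na2CO3) = 2(22.99) + 12.01 + 3(16.00) = 105.99 g/mol.
n(O2) = 59.129 / 32.00 = 1.8478 mol.
Step 1 (O2:CO2 = 7:4): theoretical n(CO2) = 1.0559 mol; at 76.29% yield, n(CO2) = 0.80553 mol.
Step 2 (CO2:Na2CO3 = 1:1): theoretical n(Na2CO3) = 0.80553 mol, so theoretical mass = 0.80553 × 105.99 = 85.378 g.
At 62.78% yield, actual mass of Na2CO3 = 85.378 × 0.6278 = 53.600 g.

53.60 g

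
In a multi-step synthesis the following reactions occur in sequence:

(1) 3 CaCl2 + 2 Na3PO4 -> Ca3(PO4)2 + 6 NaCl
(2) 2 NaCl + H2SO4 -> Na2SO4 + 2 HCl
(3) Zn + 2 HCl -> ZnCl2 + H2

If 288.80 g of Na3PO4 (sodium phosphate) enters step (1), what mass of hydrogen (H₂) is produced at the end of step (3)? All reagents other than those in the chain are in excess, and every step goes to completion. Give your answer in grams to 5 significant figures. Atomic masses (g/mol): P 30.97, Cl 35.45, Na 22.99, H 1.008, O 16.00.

5.3271 g

M(Na3PO4) = 3(22.99) + 30.97 + 4(16.00) = 163.94 g/mol.
M(H2) = 2(1.008) = 2.016 g/mol.
n(Na3PO4) = 288.80 / 163.94 = 1.76162 mol.
Reaction (1): Na3PO4→NaCl ratio 2:6 ⇒ n(NaCl) = 5.28486 mol.
Reaction (2): NaCl→HCl ratio 2:2 ⇒ n(HCl) = 5.28486 mol.
Reaction (3): HCl→H2 ratio 2:1 ⇒ n(H2) = 2.64243 mol.
Mass of H2 = 2.64243 × 2.016 = 5.32714 g.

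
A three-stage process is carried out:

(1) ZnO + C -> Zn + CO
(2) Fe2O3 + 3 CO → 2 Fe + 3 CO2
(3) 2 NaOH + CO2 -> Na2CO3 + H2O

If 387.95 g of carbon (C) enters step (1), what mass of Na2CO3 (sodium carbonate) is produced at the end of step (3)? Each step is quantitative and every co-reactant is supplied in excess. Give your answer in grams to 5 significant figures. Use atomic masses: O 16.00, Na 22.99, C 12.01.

3423.7 g

M(C) = 12.01 g/mol.
M(Na2CO3) = 2(22.99) + 12.01 + 3(16.00) = 105.99 g/mol.
n(C) = 387.95 / 12.01 = 32.3022 mol.
Reaction (1): C→CO ratio 1:1 ⇒ n(CO) = 32.3022 mol.
Reaction (2): CO→CO2 ratio 3:3 ⇒ n(CO2) = 32.3022 mol.
Reaction (3): CO2→Na2CO3 ratio 1:1 ⇒ n(Na2CO3) = 32.3022 mol.
Mass of Na2CO3 = 32.3022 × 105.99 = 3423.72 g.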